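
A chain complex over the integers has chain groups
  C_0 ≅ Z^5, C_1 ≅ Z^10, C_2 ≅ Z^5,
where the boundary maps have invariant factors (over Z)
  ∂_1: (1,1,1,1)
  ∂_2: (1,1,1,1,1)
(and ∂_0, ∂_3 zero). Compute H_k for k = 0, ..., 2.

H_0 = Z,  H_1 = Z,  H_2 = 0.

H_0: b_0 = 5 − 0 − 4 = 1; torsion from ∂_1 factors > 1: none. So H_0 = Z.
H_1: b_1 = 10 − 4 − 5 = 1; torsion from ∂_2 factors > 1: none. So H_1 = Z.
H_2: b_2 = 5 − 5 − 0 = 0; torsion from ∂_3 factors > 1: none. So H_2 = 0.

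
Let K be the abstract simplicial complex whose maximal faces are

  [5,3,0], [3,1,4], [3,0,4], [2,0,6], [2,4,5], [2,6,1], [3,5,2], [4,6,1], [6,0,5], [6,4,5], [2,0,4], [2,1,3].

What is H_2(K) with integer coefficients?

H_2 = 0.

Take the total order 0 < 1 < 2 < 3 < 4 < 5 < 6 on the vertex set. Then K (dimension 2) consists of the simplices:

  0-simplices (7): [0], [1], [2], [3], [4], [5], [6]
  1-simplices (18): [0,2], [0,3], [0,4], [0,5], [0,6], [1,2], [1,3], [1,4], [1,6], [2,3], [2,4], [2,5], [2,6], [3,4], [3,5], [4,5], [4,6], [5,6]
  2-simplices (12): [0,2,4], [0,2,6], [0,3,4], [0,3,5], [0,5,6], [1,2,3], [1,2,6], [1,3,4], [1,4,6], [2,3,5], [2,4,5], [4,5,6]

Hence C_0 ≅ Z^7, C_1 ≅ Z^18, C_2 ≅ Z^12.

The boundary map ∂_1: C_1 → C_0 maps an edge to its endpoints' difference, ∂[p,q] = q − p. For instance
  ∂[2,5] = [5] − [2].
This gives a 7×18 integer matrix of rank 6; reducing to Smith normal form yields diagonal entries (1,1,1,1,1,1).

Boundary ∂_2: C_2 → C_1 acts by ∂[p,q,r] = [q,r] − [p,r] + [p,q]. For instance
  ∂[1,3,4] = [3,4] − [1,4] + [1,3],
  ∂[0,2,6] = [2,6] − [0,6] + [0,2].
The 18×12 boundary matrix has rank 12 and Smith normal form diag(1,1,1,1,1,1,1,1,1,1,1,2).

Now H_k = ker ∂_k / im ∂_{k+1}, so:

  H_2: rank ker ∂_2 − rank ∂_3 = (12 − 12) − 0 = 0, and there is no ∂_3, so H_2 ≅ 0.

(K is a triangulation of the real projective plane RP^2.)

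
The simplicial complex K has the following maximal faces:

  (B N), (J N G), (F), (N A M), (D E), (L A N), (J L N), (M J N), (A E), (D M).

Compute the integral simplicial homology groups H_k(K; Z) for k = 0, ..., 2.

Order the vertices as A < B < D < E < F < G < J < L < M < N. Listing each simplex with vertices in this order, K has dimension 2 with simplices:

  0-simplices (10): A, B, D, E, F, G, J, L, M, N
  1-simplices (14): AE, AL, AM, AN, BN, DE, DM, GJ, GN, JL, JM, JN, LN, MN
  2-simplices (5): ALN, AMN, GJN, JLN, JMN

giving chain groups C_0 ≅ Z^10, C_1 ≅ Z^14, C_2 ≅ Z^5.

The boundary map ∂_1: C_1 → C_0 is given by ∂[p,q] = [q] − [p].
The resulting 10×14 matrix has rank 8, and its Smith normal form has invariant factors (1,1,1,1,1,1,1,1).

The boundary map ∂_2: C_2 → C_1 maps a triangle to the signed sum of its edges. For instance
  ∂AMN = MN − AN + AM,
  ∂JLN = LN − JN + JL.
As a 14×5 matrix over Z this has rank 5, with invariant factors (1,1,1,1,1).

Now H_k = ker ∂_k / im ∂_{k+1}, so:

  H_0: rank C_0 − rank ∂_1 = 10 − 8 = 2, and the invariant factors of ∂_1 are all 1, so H_0 = Z^2.
  H_1: rank ker ∂_1 − rank ∂_2 = (14 − 8) − 5 = 1, and the invariant factors of ∂_2 are all 1, so H_1 = Z.
  H_2: rank ker ∂_2 − rank ∂_3 = (5 − 5) − 0 = 0, and there is no ∂_3, so H_2 = 0.

H_0 ≅ Z^2,  H_1 ≅ Z,  H_2 = 0.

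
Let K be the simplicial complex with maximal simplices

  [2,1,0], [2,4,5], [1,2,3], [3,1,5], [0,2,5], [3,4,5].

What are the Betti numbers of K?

Fix the vertex order 0 < 1 < 2 < 3 < 4 < 5 and write every simplex with vertices in increasing order. Then dim K = 2 and the simplices of K are:

  0-simplices (6): [0], [1], [2], [3], [4], [5]
  1-simplices (12): [0,1], [0,2], [0,5], [1,2], [1,3], [1,5], [2,3], [2,4], [2,5], [3,4], [3,5], [4,5]
  2-simplices (6): [0,1,2], [0,2,5], [1,2,3], [1,3,5], [2,4,5], [3,4,5]

giving chain groups C_0 ≅ Z^6, C_1 ≅ Z^12, C_2 ≅ Z^6.

Boundary ∂_1: C_1 → C_0 sends each edge [p,q] (with p < q) to q − p. For instance
  ∂[3,5] = [5] − [3].
The resulting 6×12 matrix has rank 5, and its Smith normal form has invariant factors (1,1,1,1,1).

The boundary map ∂_2: C_2 → C_1 sends each 2-simplex [p,q,r] to [q,r] − [p,r] + [p,q]. For instance
  ∂[0,1,2] = [1,2] − [0,2] + [0,1],
  ∂[1,2,3] = [2,3] − [1,3] + [1,2].
The resulting 12×6 matrix has rank 6, and its Smith normal form has invariant factors (1,1,1,1,1,1).

Computing H_k = (kernel of ∂_k) / (image of ∂_{k+1}):

  H_0: rank C_0 − rank ∂_1 = 6 − 5 = 1, and the invariant factors of ∂_1 are all 1, so H_0 = Z.
  H_1: rank ker ∂_1 − rank ∂_2 = (12 − 5) − 6 = 1, and the invariant factors of ∂_2 are all 1, so H_1 = Z.
  H_2: rank ker ∂_2 − rank ∂_3 = (6 − 6) − 0 = 0, and there is no ∂_3, so H_2 = 0.

(K is a triangulation of the cylinder S^1 x I.)

Hence the Betti numbers are b_0 = 1, b_1 = 1, b_2 = 0.

b_0 = 1, b_1 = 1, b_2 = 0.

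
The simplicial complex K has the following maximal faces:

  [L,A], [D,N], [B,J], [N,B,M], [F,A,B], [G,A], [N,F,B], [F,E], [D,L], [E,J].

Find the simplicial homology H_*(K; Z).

Order the vertices as A < B < D < E < F < G < J < L < M < N. Listing each simplex with vertices in this order, K has dimension 2 with simplices:

  0-simplices (10): A, B, D, E, F, G, J, L, M, N
  1-simplices (14): AB, AF, AG, AL, BF, BJ, BM, BN, DL, DN, EF, EJ, FN, MN
  2-simplices (3): ABF, BFN, BMN

so the chain groups are C_0 ≅ Z^10, C_1 ≅ Z^14, C_2 ≅ Z^3.

Boundary ∂_1: C_1 → C_0 maps an edge to its endpoints' difference, ∂[p,q] = q − p. For instance
  ∂MN = N − M.
The 10×14 boundary matrix has rank 9 and Smith normal form diag(1,1,1,1,1,1,1,1,1).

Boundary ∂_2: C_2 → C_1 maps a triangle to the signed sum of its edges. For instance
  ∂BFN = FN − BN + BF,
  ∂ABF = BF − AF + AB.
This gives a 14×3 integer matrix of rank 3; reducing to Smith normal form yields diagonal entries (1,1,1).

Reading off H_k = ker ∂_k / im ∂_{k+1}:

  H_0: rank C_0 − rank ∂_1 = 10 − 9 = 1, and the invariant factors of ∂_1 are all 1, so H_0 = Z.
  H_1: rank ker ∂_1 − rank ∂_2 = (14 − 9) − 3 = 2, and the invariant factors of ∂_2 are all 1, so H_1 = Z^2.
  H_2: rank ker ∂_2 − rank ∂_3 = (3 − 3) − 0 = 0, and there is no ∂_3, so H_2 = 0.

As a check, the Euler characteristic is 10 − 14 + 3 = -1, which agrees with 1 − 2 + 0 = -1.

H_0 = Z,  H_1 = Z^2,  H_2 = 0.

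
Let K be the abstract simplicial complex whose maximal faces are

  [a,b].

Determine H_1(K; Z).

H_1 ≅ 0.

Fix the vertex order a < b and write every simplex with vertices in increasing order. Then dim K = 1 and the simplices of K are:

  0-simplices (2): a, b
  1-simplices (1): ab

Hence C_0 ≅ Z^2, C_1 ≅ Z^1.

Boundary ∂_1: C_1 → C_0 maps an edge to its endpoints' difference, ∂[p,q] = q − p. For instance
  ∂ab = b − a.
As a 2×1 matrix over Z this has rank 1, with invariant factors (1).

From H_k ≅ ker(∂_k) / im(∂_{k+1}) we obtain:

  H_1: rank ker ∂_1 − rank ∂_2 = (1 − 1) − 0 = 0, and there is no ∂_2, so H_1 ≅ 0.

(K is a triangulation of the 1-simplex.)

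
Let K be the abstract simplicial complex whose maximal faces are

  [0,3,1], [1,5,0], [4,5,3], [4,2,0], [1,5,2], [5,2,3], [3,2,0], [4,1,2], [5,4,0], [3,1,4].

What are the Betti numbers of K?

Fix the vertex order 0 < 1 < 2 < 3 < 4 < 5 and write every simplex with vertices in increasing order. Then dim K = 2 and the simplices of K are:

  0-simplices (6): [0], [1], [2], [3], [4], [5]
  1-simplices (15): [0,1], [0,2], [0,3], [0,4], [0,5], [1,2], [1,3], [1,4], [1,5], [2,3], [2,4], [2,5], [3,4], [3,5], [4,5]
  2-simplices (10): [0,1,3], [0,1,5], [0,2,3], [0,2,4], [0,4,5], [1,2,4], [1,2,5], [1,3,4], [2,3,5], [3,4,5]

giving chain groups C_0 ≅ Z^6, C_1 ≅ Z^15, C_2 ≅ Z^10.

The boundary map ∂_1: C_1 → C_0 sends each edge [p,q] (with p < q) to q − p.
The resulting 6×15 matrix has rank 5, and its Smith normal form has invariant factors (1,1,1,1,1).

The boundary map ∂_2: C_2 → C_1 maps a triangle to the signed sum of its edges. For instance
  ∂[0,1,3] = [1,3] − [0,3] + [0,1],
  ∂[0,4,5] = [4,5] − [0,5] + [0,4].
This gives a 15×10 integer matrix of rank 10; reducing to Smith normal form yields diagonal entries (1,1,1,1,1,1,1,1,1,2).

Reading off H_k = ker ∂_k / im ∂_{k+1}:

  H_0: rank C_0 − rank ∂_1 = 6 − 5 = 1, and the invariant factors of ∂_1 are all 1, so H_0 ≅ Z.
  H_1: rank ker ∂_1 − rank ∂_2 = (15 − 5) − 10 = 0, and ∂_2 has invariant factor 2 > 1, so H_1 ≅ Z/2Z.
  H_2: rank ker ∂_2 − rank ∂_3 = (10 − 10) − 0 = 0, and there is no ∂_3, so H_2 ≅ 0.

As a check, the Euler characteristic is 6 − 15 + 10 = 1, which agrees with 1 − 0 + 0 = 1.

Hence the Betti numbers are b_0 = 1, b_1 = 0, b_2 = 0.

b_0 = 1, b_1 = 0, b_2 = 0.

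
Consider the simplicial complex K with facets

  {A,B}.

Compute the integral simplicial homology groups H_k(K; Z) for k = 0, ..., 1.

K has 2 vertices, 1 edge.
rank ∂_0 = 0, rank ∂_1 = 1 ⇒ b_0 = 2 − 0 − 1 = 1; all invariant factors of ∂_1 are 1 so no torsion. So H_0 ≅ Z.
rank ∂_1 = 1, rank ∂_2 = 0 ⇒ b_1 = 1 − 1 − 0 = 0. So H_1 ≅ 0.

H_0 = Z,  H_1 = 0.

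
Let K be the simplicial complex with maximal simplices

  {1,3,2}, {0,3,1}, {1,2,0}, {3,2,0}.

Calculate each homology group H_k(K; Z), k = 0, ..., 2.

K has 4 vertices, 6 edges, 4 triangles.
rank ∂_0 = 0, rank ∂_1 = 3 ⇒ b_0 = 4 − 0 − 3 = 1; all invariant factors of ∂_1 are 1 so no torsion. So H_0 = Z.
rank ∂_1 = 3, rank ∂_2 = 3 ⇒ b_1 = 6 − 3 − 3 = 0; all invariant factors of ∂_2 are 1 so no torsion. So H_1 = 0.
rank ∂_2 = 3, rank ∂_3 = 0 ⇒ b_2 = 4 − 3 − 0 = 1. So H_2 = Z.

H_0 = Z,  H_1 = 0,  H_2 = Z.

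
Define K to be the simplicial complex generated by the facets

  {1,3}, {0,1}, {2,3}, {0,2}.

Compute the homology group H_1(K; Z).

We work with the vertex ordering 0 < 1 < 2 < 3. The simplices of K, each written with vertices in increasing order, are:

  0-simplices (4): [0], [1], [2], [3]
  1-simplices (4): [0,1], [0,2], [1,3], [2,3]

so the chain groups are C_0 ≅ Z^4, C_1 ≅ Z^4.

The boundary map ∂_1: C_1 → C_0 sends each edge [p,q] (with p < q) to q − p. For instance
  ∂[0,2] = [2] − [0].
As a 4×4 matrix over Z this has rank 3, with invariant factors (1,1,1).

Now H_k = ker ∂_k / im ∂_{k+1}, so:

  H_1: rank ker ∂_1 − rank ∂_2 = (4 − 3) − 0 = 1, and there is no ∂_2, so H_1 = Z.

H_1 = Z.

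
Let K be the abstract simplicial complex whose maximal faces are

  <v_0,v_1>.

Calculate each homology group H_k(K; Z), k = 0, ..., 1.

H_0 = Z,  H_1 = 0.

Order the vertices as v_0 < v_1. Listing each simplex with vertices in this order, K has dimension 1 with simplices:

  0-simplices (2): [v_0], [v_1]
  1-simplices (1): [v_0,v_1]

giving chain groups C_0 ≅ Z^2, C_1 ≅ Z^1.

∂_1: C_1 → C_0 sends each edge [p,q] (with p < q) to q − p.
As a 2×1 matrix over Z this has rank 1, with invariant factors (1).

Computing H_k = (kernel of ∂_k) / (image of ∂_{k+1}):

  H_0: rank C_0 − rank ∂_1 = 2 − 1 = 1, and the invariant factors of ∂_1 are all 1, so H_0 ≅ Z.
  H_1: rank ker ∂_1 − rank ∂_2 = (1 − 1) − 0 = 0, and there is no ∂_2, so H_1 ≅ 0.

As a check, the Euler characteristic is 2 − 1 = 1, which agrees with 1 − 0 = 1.
(K is a triangulation of the 1-simplex.)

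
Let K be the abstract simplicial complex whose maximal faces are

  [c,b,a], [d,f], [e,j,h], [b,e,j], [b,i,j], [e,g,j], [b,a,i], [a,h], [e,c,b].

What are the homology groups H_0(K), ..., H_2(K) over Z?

We work with the vertex ordering a < b < c < d < e < f < g < h < i < j. The simplices of K, each written with vertices in increasing order, are:

  0-simplices (10): a, b, c, d, e, f, g, h, i, j
  1-simplices (16): ab, ac, ah, ai, bc, be, bi, bj, ce, df, eg, eh, ej, gj, hj, ij
  2-simplices (7): abc, abi, bce, bej, bij, egj, ehj

so the chain groups are C_0 ≅ Z^10, C_1 ≅ Z^16, C_2 ≅ Z^7.

∂_1: C_1 → C_0 sends each edge [p,q] (with p < q) to q − p. For instance
  ∂hj = j − h.
This gives a 10×16 integer matrix of rank 8; reducing to Smith normal form yields diagonal entries (1,1,1,1,1,1,1,1).

∂_2: C_2 → C_1 acts by ∂[p,q,r] = [q,r] − [p,r] + [p,q]. For instance
  ∂bij = ij − bj + bi,
  ∂bce = ce − be + bc.
The resulting 16×7 matrix has rank 7, and its Smith normal form has invariant factors (1,1,1,1,1,1,1).

Reading off H_k = ker ∂_k / im ∂_{k+1}:

  H_0: rank C_0 − rank ∂_1 = 10 − 8 = 2, and the invariant factors of ∂_1 are all 1, so H_0 ≅ Z^2.
  H_1: rank ker ∂_1 − rank ∂_2 = (16 − 8) − 7 = 1, and the invariant factors of ∂_2 are all 1, so H_1 ≅ Z.
  H_2: rank ker ∂_2 − rank ∂_3 = (7 − 7) − 0 = 0, and there is no ∂_3, so H_2 ≅ 0.

As a check, the Euler characteristic is 10 − 16 + 7 = 1, which agrees with 2 − 1 + 0 = 1.

H_0 = Z^2,  H_1 = Z,  H_2 = 0.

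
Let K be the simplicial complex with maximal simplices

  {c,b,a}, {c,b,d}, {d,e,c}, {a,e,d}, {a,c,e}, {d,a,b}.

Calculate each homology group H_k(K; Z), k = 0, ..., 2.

K has 5 vertices, 9 edges, 6 triangles.
rank ∂_0 = 0, rank ∂_1 = 4 ⇒ b_0 = 5 − 0 − 4 = 1; all invariant factors of ∂_1 are 1 so no torsion. So H_0 ≅ Z.
rank ∂_1 = 4, rank ∂_2 = 5 ⇒ b_1 = 9 − 4 − 5 = 0; all invariant factors of ∂_2 are 1 so no torsion. So H_1 ≅ 0.
rank ∂_2 = 5, rank ∂_3 = 0 ⇒ b_2 = 6 − 5 − 0 = 1. So H_2 ≅ Z.

H_0 = Z,  H_1 = 0,  H_2 = Z.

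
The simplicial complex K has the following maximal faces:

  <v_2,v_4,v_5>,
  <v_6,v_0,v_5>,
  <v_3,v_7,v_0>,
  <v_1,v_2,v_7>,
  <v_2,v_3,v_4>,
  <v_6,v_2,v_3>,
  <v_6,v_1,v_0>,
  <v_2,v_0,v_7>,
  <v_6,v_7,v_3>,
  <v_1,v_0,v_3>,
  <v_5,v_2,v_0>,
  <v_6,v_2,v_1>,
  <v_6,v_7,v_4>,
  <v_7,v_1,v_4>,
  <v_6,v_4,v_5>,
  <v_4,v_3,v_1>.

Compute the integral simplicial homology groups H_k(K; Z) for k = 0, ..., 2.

K has 8 vertices, 24 edges, 16 triangles.
rank ∂_0 = 0, rank ∂_1 = 7 ⇒ b_0 = 8 − 0 − 7 = 1; all invariant factors of ∂_1 are 1 so no torsion. So H_0 ≅ Z.
rank ∂_1 = 7, rank ∂_2 = 15 ⇒ b_1 = 24 − 7 − 15 = 2; all invariant factors of ∂_2 are 1 so no torsion. So H_1 ≅ Z^2.
rank ∂_2 = 15, rank ∂_3 = 0 ⇒ b_2 = 16 − 15 − 0 = 1. So H_2 ≅ Z.

H_0 ≅ Z,  H_1 ≅ Z^2,  H_2 ≅ Z.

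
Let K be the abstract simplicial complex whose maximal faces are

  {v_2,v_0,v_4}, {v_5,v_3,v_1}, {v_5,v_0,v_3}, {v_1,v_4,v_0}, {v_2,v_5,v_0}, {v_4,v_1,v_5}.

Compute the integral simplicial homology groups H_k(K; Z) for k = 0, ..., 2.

Order the vertices as v_0 < v_1 < v_2 < v_3 < v_4 < v_5. Listing each simplex with vertices in this order, K has dimension 2 with simplices:

  0-simplices (6): [v_0], [v_1], [v_2], [v_3], [v_4], [v_5]
  1-simplices (12): [v_0,v_1], [v_0,v_2], [v_0,v_3], [v_0,v_4], [v_0,v_5], [v_1,v_3], [v_1,v_4], [v_1,v_5], [v_2,v_4], [v_2,v_5], [v_3,v_5], [v_4,v_5]
  2-simplices (6): [v_0,v_1,v_4], [v_0,v_2,v_4], [v_0,v_2,v_5], [v_0,v_3,v_5], [v_1,v_3,v_5], [v_1,v_4,v_5]

Hence C_0 ≅ Z^6, C_1 ≅ Z^12, C_2 ≅ Z^6.

∂_1: C_1 → C_0 sends each edge [p,q] (with p < q) to q − p. For instance
  ∂[v_1,v_3] = [v_3] − [v_1].
The 6×12 boundary matrix has rank 5 and Smith normal form diag(1,1,1,1,1).

∂_2: C_2 → C_1 acts by ∂[p,q,r] = [q,r] − [p,r] + [p,q]. For instance
  ∂[v_1,v_3,v_5] = [v_3,v_5] − [v_1,v_5] + [v_1,v_3],
  ∂[v_1,v_4,v_5] = [v_4,v_5] − [v_1,v_5] + [v_1,v_4].
The resulting 12×6 matrix has rank 6, and its Smith normal form has invariant factors (1,1,1,1,1,1).

Computing H_k = (kernel of ∂_k) / (image of ∂_{k+1}):

  H_0: rank C_0 − rank ∂_1 = 6 − 5 = 1, and the invariant factors of ∂_1 are all 1, so H_0 = Z.
  H_1: rank ker ∂_1 − rank ∂_2 = (12 − 5) − 6 = 1, and the invariant factors of ∂_2 are all 1, so H_1 = Z.
  H_2: rank ker ∂_2 − rank ∂_3 = (6 − 6) − 0 = 0, and there is no ∂_3, so H_2 = 0.

H_0 ≅ Z,  H_1 ≅ Z,  H_2 = 0.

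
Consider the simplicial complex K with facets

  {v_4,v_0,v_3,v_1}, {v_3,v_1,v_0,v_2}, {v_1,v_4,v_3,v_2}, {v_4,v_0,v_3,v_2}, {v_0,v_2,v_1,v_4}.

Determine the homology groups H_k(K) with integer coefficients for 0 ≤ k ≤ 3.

H_0 ≅ Z,  H_1 = 0,  H_2 = 0,  H_3 ≅ Z.

We work with the vertex ordering v_0 < v_1 < v_2 < v_3 < v_4. The simplices of K, each written with vertices in increasing order, are:

  0-simplices (5): [v_0], [v_1], [v_2], [v_3], [v_4]
  1-simplices (10): [v_0,v_1], [v_0,v_2], [v_0,v_3], [v_0,v_4], [v_1,v_2], [v_1,v_3], [v_1,v_4], [v_2,v_3], [v_2,v_4], [v_3,v_4]
  2-simplices (10): [v_0,v_1,v_2], [v_0,v_1,v_3], [v_0,v_1,v_4], [v_0,v_2,v_3], [v_0,v_2,v_4], [v_0,v_3,v_4], [v_1,v_2,v_3], [v_1,v_2,v_4], [v_1,v_3,v_4], [v_2,v_3,v_4]
  3-simplices (5): [v_0,v_1,v_2,v_3], [v_0,v_1,v_2,v_4], [v_0,v_1,v_3,v_4], [v_0,v_2,v_3,v_4], [v_1,v_2,v_3,v_4]

so the chain groups are C_0 ≅ Z^5, C_1 ≅ Z^10, C_2 ≅ Z^10, C_3 ≅ Z^5.

The boundary map ∂_1: C_1 → C_0 sends each edge [p,q] (with p < q) to q − p.
The 5×10 boundary matrix has rank 4 and Smith normal form diag(1,1,1,1).

Boundary ∂_2: C_2 → C_1 sends each 2-simplex [p,q,r] to [q,r] − [p,r] + [p,q]. For instance
  ∂[v_1,v_3,v_4] = [v_3,v_4] − [v_1,v_4] + [v_1,v_3],
  ∂[v_0,v_2,v_4] = [v_2,v_4] − [v_0,v_4] + [v_0,v_2].
The 10×10 boundary matrix has rank 6 and Smith normal form diag(1,1,1,1,1,1).

Boundary ∂_3: C_3 → C_2 sends each 3-simplex σ to the alternating sum Σ_i (−1)^i (σ with its i-th vertex removed). For instance
  ∂[v_1,v_2,v_3,v_4] = [v_2,v_3,v_4] − [v_1,v_3,v_4] + [v_1,v_2,v_4] − [v_1,v_2,v_3],
  ∂[v_0,v_2,v_3,v_4] = [v_2,v_3,v_4] − [v_0,v_3,v_4] + [v_0,v_2,v_4] − [v_0,v_2,v_3].
The 10×5 boundary matrix has rank 4 and Smith normal form diag(1,1,1,1).

Computing H_k = (kernel of ∂_k) / (image of ∂_{k+1}):

  H_0: rank C_0 − rank ∂_1 = 5 − 4 = 1, and the invariant factors of ∂_1 are all 1, so H_0 ≅ Z.
  H_1: rank ker ∂_1 − rank ∂_2 = (10 − 4) − 6 = 0, and the invariant factors of ∂_2 are all 1, so H_1 ≅ 0.
  H_2: rank ker ∂_2 − rank ∂_3 = (10 − 6) − 4 = 0, and the invariant factors of ∂_3 are all 1, so H_2 ≅ 0.
  H_3: rank ker ∂_3 − rank ∂_4 = (5 − 4) − 0 = 1, and there is no ∂_4, so H_3 ≅ Z.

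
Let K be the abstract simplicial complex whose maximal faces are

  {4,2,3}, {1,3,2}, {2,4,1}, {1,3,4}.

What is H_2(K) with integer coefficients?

H_2 ≅ Z.

Take the total order 1 < 2 < 3 < 4 on the vertex set. Then K (dimension 2) consists of the simplices:

  0-simplices (4): [1], [2], [3], [4]
  1-simplices (6): [1,2], [1,3], [1,4], [2,3], [2,4], [3,4]
  2-simplices (4): [1,2,3], [1,2,4], [1,3,4], [2,3,4]

Hence C_0 ≅ Z^4, C_1 ≅ Z^6, C_2 ≅ Z^4.

Boundary ∂_1: C_1 → C_0 is given by ∂[p,q] = [q] − [p]. For instance
  ∂[3,4] = [4] − [3].
The resulting 4×6 matrix has rank 3, and its Smith normal form has invariant factors (1,1,1).

Boundary ∂_2: C_2 → C_1 maps a triangle to the signed sum of its edges. For instance
  ∂[1,2,4] = [2,4] − [1,4] + [1,2],
  ∂[2,3,4] = [3,4] − [2,4] + [2,3].
The 6×4 boundary matrix has rank 3 and Smith normal form diag(1,1,1).

Now H_k = ker ∂_k / im ∂_{k+1}, so:

  H_2: rank ker ∂_2 − rank ∂_3 = (4 − 3) − 0 = 1, and there is no ∂_3, so H_2 = Z.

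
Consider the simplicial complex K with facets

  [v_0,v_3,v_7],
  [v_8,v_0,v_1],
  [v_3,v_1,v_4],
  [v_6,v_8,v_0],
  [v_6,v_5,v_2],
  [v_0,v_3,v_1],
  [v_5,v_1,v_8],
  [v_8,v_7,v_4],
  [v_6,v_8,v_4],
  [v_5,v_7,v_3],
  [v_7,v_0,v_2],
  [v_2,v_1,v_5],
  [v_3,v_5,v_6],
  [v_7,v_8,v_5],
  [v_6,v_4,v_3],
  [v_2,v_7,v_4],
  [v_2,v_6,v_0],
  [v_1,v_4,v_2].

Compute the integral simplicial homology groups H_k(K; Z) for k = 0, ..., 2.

H_0 ≅ Z,  H_1 ≅ Z^2,  H_2 ≅ Z.

K has 9 vertices, 27 edges, 18 triangles.
rank ∂_0 = 0, rank ∂_1 = 8 ⇒ b_0 = 9 − 0 − 8 = 1; all invariant factors of ∂_1 are 1 so no torsion. So H_0 ≅ Z.
rank ∂_1 = 8, rank ∂_2 = 17 ⇒ b_1 = 27 − 8 − 17 = 2; all invariant factors of ∂_2 are 1 so no torsion. So H_1 ≅ Z^2.
rank ∂_2 = 17, rank ∂_3 = 0 ⇒ b_2 = 18 − 17 − 0 = 1. So H_2 ≅ Z.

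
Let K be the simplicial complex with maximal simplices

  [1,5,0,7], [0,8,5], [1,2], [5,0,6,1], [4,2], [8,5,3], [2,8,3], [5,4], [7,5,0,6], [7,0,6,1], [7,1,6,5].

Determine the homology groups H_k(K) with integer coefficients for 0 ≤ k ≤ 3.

H_0 ≅ Z,  H_1 ≅ Z^2,  H_2 = 0,  H_3 ≅ Z.

K has 9 vertices, 19 edges, 13 triangles, 5 3-simplices.
rank ∂_0 = 0, rank ∂_1 = 8 ⇒ b_0 = 9 − 0 − 8 = 1; all invariant factors of ∂_1 are 1 so no torsion. So H_0 = Z.
rank ∂_1 = 8, rank ∂_2 = 9 ⇒ b_1 = 19 − 8 − 9 = 2; all invariant factors of ∂_2 are 1 so no torsion. So H_1 = Z^2.
rank ∂_2 = 9, rank ∂_3 = 4 ⇒ b_2 = 13 − 9 − 4 = 0; all invariant factors of ∂_3 are 1 so no torsion. So H_2 = 0.
rank ∂_3 = 4, rank ∂_4 = 0 ⇒ b_3 = 5 − 4 − 0 = 1. So H_3 = Z.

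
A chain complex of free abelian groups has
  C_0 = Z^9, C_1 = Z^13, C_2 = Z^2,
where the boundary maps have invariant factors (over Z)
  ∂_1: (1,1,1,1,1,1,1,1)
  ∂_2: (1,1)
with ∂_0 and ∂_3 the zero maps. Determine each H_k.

H_0: b_0 = 9 − 0 − 8 = 1; torsion from ∂_1 factors > 1: none. So H_0 ≅ Z.
H_1: b_1 = 13 − 8 − 2 = 3; torsion from ∂_2 factors > 1: none. So H_1 ≅ Z^3.
H_2: b_2 = 2 − 2 − 0 = 0; torsion from ∂_3 factors > 1: none. So H_2 ≅ 0.

H_0 ≅ Z,  H_1 ≅ Z^3,  H_2 = 0.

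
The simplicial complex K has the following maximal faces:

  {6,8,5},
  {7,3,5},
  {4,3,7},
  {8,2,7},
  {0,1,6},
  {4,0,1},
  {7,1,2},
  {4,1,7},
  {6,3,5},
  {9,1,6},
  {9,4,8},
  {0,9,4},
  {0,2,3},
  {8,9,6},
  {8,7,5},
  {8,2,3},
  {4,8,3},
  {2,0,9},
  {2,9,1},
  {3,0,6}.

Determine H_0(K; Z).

H_0 ≅ Z.

Take the total order 0 < 1 < 2 < 3 < 4 < 5 < 6 < 7 < 8 < 9 on the vertex set. Then K (dimension 2) consists of the simplices:

  0-simplices (10): [0], [1], [2], [3], [4], [5], [6], [7], [8], [9]
  1-simplices (30): (30 of them)
  2-simplices (20): (20 of them)

Hence C_0 ≅ Z^10, C_1 ≅ Z^30, C_2 ≅ Z^20.

∂_1: C_1 → C_0 sends each edge [p,q] (with p < q) to q − p. For instance
  ∂[0,2] = [2] − [0].
The 10×30 boundary matrix has rank 9 and Smith normal form diag(1,1,1,1,1,1,1,1,1).

The boundary map ∂_2: C_2 → C_1 maps a triangle to the signed sum of its edges. For instance
  ∂[0,2,9] = [2,9] − [0,9] + [0,2],
  ∂[1,2,9] = [2,9] − [1,9] + [1,2].
The resulting 30×20 matrix has rank 20, and its Smith normal form has invariant factors (1,1,1,1,1,1,1,1,1,1,1,1,1,1,1,1,1,1,1,2).

Computing H_k = (kernel of ∂_k) / (image of ∂_{k+1}):

  H_0: rank C_0 − rank ∂_1 = 10 − 9 = 1, and the invariant factors of ∂_1 are all 1, so H_0 ≅ Z.

(K is a triangulation of the Klein bottle.)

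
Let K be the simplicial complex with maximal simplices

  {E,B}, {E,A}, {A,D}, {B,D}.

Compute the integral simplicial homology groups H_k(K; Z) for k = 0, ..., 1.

Take the total order A < B < D < E on the vertex set. Then K (dimension 1) consists of the simplices:

  0-simplices (4): A, B, D, E
  1-simplices (4): AD, AE, BD, BE

giving chain groups C_0 ≅ Z^4, C_1 ≅ Z^4.

The boundary map ∂_1: C_1 → C_0 sends each edge [p,q] (with p < q) to q − p.
The resulting 4×4 matrix has rank 3, and its Smith normal form has invariant factors (1,1,1).

Reading off H_k = ker ∂_k / im ∂_{k+1}:

  H_0: rank C_0 − rank ∂_1 = 4 − 3 = 1, and the invariant factors of ∂_1 are all 1, so H_0 ≅ Z.
  H_1: rank ker ∂_1 − rank ∂_2 = (4 − 3) − 0 = 1, and there is no ∂_2, so H_1 ≅ Z.

As a check, the Euler characteristic is 4 − 4 = 0, which agrees with 1 − 1 = 0.
(K is a triangulation of the circle S^1.)

H_0 ≅ Z,  H_1 ≅ Z.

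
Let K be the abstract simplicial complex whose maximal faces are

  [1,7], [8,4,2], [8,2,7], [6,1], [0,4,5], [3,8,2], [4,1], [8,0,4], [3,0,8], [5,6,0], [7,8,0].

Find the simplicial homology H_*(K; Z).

H_0 ≅ Z,  H_1 ≅ Z^2,  H_2 = 0.

K has 9 vertices, 18 edges, 8 triangles.
rank ∂_0 = 0, rank ∂_1 = 8 ⇒ b_0 = 9 − 0 − 8 = 1; all invariant factors of ∂_1 are 1 so no torsion. So H_0 ≅ Z.
rank ∂_1 = 8, rank ∂_2 = 8 ⇒ b_1 = 18 − 8 − 8 = 2; all invariant factors of ∂_2 are 1 so no torsion. So H_1 ≅ Z^2.
rank ∂_2 = 8, rank ∂_3 = 0 ⇒ b_2 = 8 − 8 − 0 = 0. So H_2 ≅ 0.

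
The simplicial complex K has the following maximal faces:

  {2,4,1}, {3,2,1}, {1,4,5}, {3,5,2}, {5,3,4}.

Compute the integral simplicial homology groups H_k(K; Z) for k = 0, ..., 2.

Fix the vertex order 1 < 2 < 3 < 4 < 5 and write every simplex with vertices in increasing order. Then dim K = 2 and the simplices of K are:

  0-simplices (5): [1], [2], [3], [4], [5]
  1-simplices (10): [1,2], [1,3], [1,4], [1,5], [2,3], [2,4], [2,5], [3,4], [3,5], [4,5]
  2-simplices (5): [1,2,3], [1,2,4], [1,4,5], [2,3,5], [3,4,5]

Hence C_0 ≅ Z^5, C_1 ≅ Z^10, C_2 ≅ Z^5.

∂_1: C_1 → C_0 sends each edge [p,q] (with p < q) to q − p. For instance
  ∂[3,4] = [4] − [3].
As a 5×10 matrix over Z this has rank 4, with invariant factors (1,1,1,1).

The boundary map ∂_2: C_2 → C_1 maps a triangle to the signed sum of its edges. For instance
  ∂[1,2,3] = [2,3] − [1,3] + [1,2],
  ∂[1,4,5] = [4,5] − [1,5] + [1,4].
This gives a 10×5 integer matrix of rank 5; reducing to Smith normal form yields diagonal entries (1,1,1,1,1).

From H_k ≅ ker(∂_k) / im(∂_{k+1}) we obtain:

  H_0: rank C_0 − rank ∂_1 = 5 − 4 = 1, and the invariant factors of ∂_1 are all 1, so H_0 = Z.
  H_1: rank ker ∂_1 − rank ∂_2 = (10 − 4) − 5 = 1, and the invariant factors of ∂_2 are all 1, so H_1 = Z.
  H_2: rank ker ∂_2 − rank ∂_3 = (5 − 5) − 0 = 0, and there is no ∂_3, so H_2 = 0.

(K is a triangulation of the Möbius band.)

H_0 = Z,  H_1 = Z,  H_2 = 0.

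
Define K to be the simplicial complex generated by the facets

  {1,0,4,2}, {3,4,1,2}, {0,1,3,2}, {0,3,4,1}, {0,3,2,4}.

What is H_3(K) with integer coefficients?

H_3 ≅ Z.

We work with the vertex ordering 0 < 1 < 2 < 3 < 4. The simplices of K, each written with vertices in increasing order, are:

  0-simplices (5): [0], [1], [2], [3], [4]
  1-simplices (10): [0,1], [0,2], [0,3], [0,4], [1,2], [1,3], [1,4], [2,3], [2,4], [3,4]
  2-simplices (10): [0,1,2], [0,1,3], [0,1,4], [0,2,3], [0,2,4], [0,3,4], [1,2,3], [1,2,4], [1,3,4], [2,3,4]
  3-simplices (5): [0,1,2,3], [0,1,2,4], [0,1,3,4], [0,2,3,4], [1,2,3,4]

Hence C_0 ≅ Z^5, C_1 ≅ Z^10, C_2 ≅ Z^10, C_3 ≅ Z^5.

The boundary map ∂_1: C_1 → C_0 sends each edge [p,q] (with p < q) to q − p. For instance
  ∂[3,4] = [4] − [3].
This gives a 5×10 integer matrix of rank 4; reducing to Smith normal form yields diagonal entries (1,1,1,1).

Boundary ∂_2: C_2 → C_1 acts by ∂[p,q,r] = [q,r] − [p,r] + [p,q]. For instance
  ∂[0,1,3] = [1,3] − [0,3] + [0,1],
  ∂[1,2,3] = [2,3] − [1,3] + [1,2].
The resulting 10×10 matrix has rank 6, and its Smith normal form has invariant factors (1,1,1,1,1,1).

∂_3: C_3 → C_2 sends each 3-simplex σ to the alternating sum Σ_i (−1)^i (σ with its i-th vertex removed). For instance
  ∂[1,2,3,4] = [2,3,4] − [1,3,4] + [1,2,4] − [1,2,3],
  ∂[0,2,3,4] = [2,3,4] − [0,3,4] + [0,2,4] − [0,2,3].
The 10×5 boundary matrix has rank 4 and Smith normal form diag(1,1,1,1).

Now H_k = ker ∂_k / im ∂_{k+1}, so:

  H_3: rank ker ∂_3 − rank ∂_4 = (5 − 4) − 0 = 1, and there is no ∂_4, so H_3 ≅ Z.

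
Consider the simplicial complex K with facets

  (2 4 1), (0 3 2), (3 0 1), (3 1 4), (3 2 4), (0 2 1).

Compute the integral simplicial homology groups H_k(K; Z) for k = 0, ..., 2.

H_0 ≅ Z,  H_1 = 0,  H_2 ≅ Z.

Order the vertices as 0 < 1 < 2 < 3 < 4. Listing each simplex with vertices in this order, K has dimension 2 with simplices:

  0-simplices (5): [0], [1], [2], [3], [4]
  1-simplices (9): [0,1], [0,2], [0,3], [1,2], [1,3], [1,4], [2,3], [2,4], [3,4]
  2-simplices (6): [0,1,2], [0,1,3], [0,2,3], [1,2,4], [1,3,4], [2,3,4]

Hence C_0 ≅ Z^5, C_1 ≅ Z^9, C_2 ≅ Z^6.

The boundary map ∂_1: C_1 → C_0 maps an edge to its endpoints' difference, ∂[p,q] = q − p.
As a 5×9 matrix over Z this has rank 4, with invariant factors (1,1,1,1).

Boundary ∂_2: C_2 → C_1 sends each 2-simplex [p,q,r] to [q,r] − [p,r] + [p,q]. For instance
  ∂[0,1,2] = [1,2] − [0,2] + [0,1],
  ∂[1,3,4] = [3,4] − [1,4] + [1,3].
The resulting 9×6 matrix has rank 5, and its Smith normal form has invariant factors (1,1,1,1,1).

Computing H_k = (kernel of ∂_k) / (image of ∂_{k+1}):

  H_0: rank C_0 − rank ∂_1 = 5 − 4 = 1, and the invariant factors of ∂_1 are all 1, so H_0 = Z.
  H_1: rank ker ∂_1 − rank ∂_2 = (9 − 4) − 5 = 0, and the invariant factors of ∂_2 are all 1, so H_1 = 0.
  H_2: rank ker ∂_2 − rank ∂_3 = (6 − 5) − 0 = 1, and there is no ∂_3, so H_2 = Z.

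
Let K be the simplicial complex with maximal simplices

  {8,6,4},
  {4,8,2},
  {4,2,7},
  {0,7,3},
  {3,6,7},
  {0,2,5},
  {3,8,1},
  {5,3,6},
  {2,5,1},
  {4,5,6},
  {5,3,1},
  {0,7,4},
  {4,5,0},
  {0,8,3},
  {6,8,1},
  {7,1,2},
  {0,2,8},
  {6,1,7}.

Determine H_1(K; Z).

H_1 ≅ Z × Z/2.

Order the vertices as 0 < 1 < 2 < 3 < 4 < 5 < 6 < 7 < 8. Listing each simplex with vertices in this order, K has dimension 2 with simplices:

  0-simplices (9): [0], [1], [2], [3], [4], [5], [6], [7], [8]
  1-simplices (27): (27 of them)
  2-simplices (18): [0,2,5], [0,2,8], [0,3,7], [0,3,8], [0,4,5], [0,4,7], [1,2,5], [1,2,7], [1,3,5], [1,3,8], [1,6,7], [1,6,8], [2,4,7], [2,4,8], [3,5,6], [3,6,7], [4,5,6], [4,6,8]

Hence C_0 ≅ Z^9, C_1 ≅ Z^27, C_2 ≅ Z^18.

∂_1: C_1 → C_0 sends each edge [p,q] (with p < q) to q − p. For instance
  ∂[2,4] = [4] − [2].
This gives a 9×27 integer matrix of rank 8; reducing to Smith normal form yields diagonal entries (1,1,1,1,1,1,1,1).

∂_2: C_2 → C_1 maps a triangle to the signed sum of its edges. For instance
  ∂[0,2,8] = [2,8] − [0,8] + [0,2],
  ∂[0,4,7] = [4,7] − [0,7] + [0,4].
The 27×18 boundary matrix has rank 18 and Smith normal form diag(1,1,1,1,1,1,1,1,1,1,1,1,1,1,1,1,1,2).

Computing H_k = (kernel of ∂_k) / (image of ∂_{k+1}):

  H_1: rank ker ∂_1 − rank ∂_2 = (27 − 8) − 18 = 1, and ∂_2 has invariant factor 2 > 1, so H_1 = Z × Z/2.

(K is a triangulation of the Klein bottle.)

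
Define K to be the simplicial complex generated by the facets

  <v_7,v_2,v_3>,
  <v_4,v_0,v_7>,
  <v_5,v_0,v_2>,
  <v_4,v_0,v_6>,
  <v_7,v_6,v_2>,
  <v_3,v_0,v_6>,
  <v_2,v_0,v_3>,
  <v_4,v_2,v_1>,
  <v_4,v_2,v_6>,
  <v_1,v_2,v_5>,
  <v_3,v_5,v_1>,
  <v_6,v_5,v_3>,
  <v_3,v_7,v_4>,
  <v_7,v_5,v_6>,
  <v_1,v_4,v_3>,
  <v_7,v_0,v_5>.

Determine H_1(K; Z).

H_1 = Z^2.

Take the total order v_0 < v_1 < v_2 < v_3 < v_4 < v_5 < v_6 < v_7 on the vertex set. Then K (dimension 2) consists of the simplices:

  0-simplices (8): [v_0], [v_1], [v_2], [v_3], [v_4], [v_5], [v_6], [v_7]
  1-simplices (24): (24 of them)
  2-simplices (16): (16 of them)

Hence C_0 ≅ Z^8, C_1 ≅ Z^24, C_2 ≅ Z^16.

Boundary ∂_1: C_1 → C_0 is given by ∂[p,q] = [q] − [p]. For instance
  ∂[v_6,v_7] = [v_7] − [v_6].
As a 8×24 matrix over Z this has rank 7, with invariant factors (1,1,1,1,1,1,1).

∂_2: C_2 → C_1 sends each 2-simplex [p,q,r] to [q,r] − [p,r] + [p,q]. For instance
  ∂[v_0,v_2,v_5] = [v_2,v_5] − [v_0,v_5] + [v_0,v_2],
  ∂[v_0,v_4,v_7] = [v_4,v_7] − [v_0,v_7] + [v_0,v_4].
This gives a 24×16 integer matrix of rank 15; reducing to Smith normal form yields diagonal entries (1,1,1,1,1,1,1,1,1,1,1,1,1,1,1).

Computing H_k = (kernel of ∂_k) / (image of ∂_{k+1}):

  H_1: rank ker ∂_1 − rank ∂_2 = (24 − 7) − 15 = 2, and the invariant factors of ∂_2 are all 1, so H_1 ≅ Z^2.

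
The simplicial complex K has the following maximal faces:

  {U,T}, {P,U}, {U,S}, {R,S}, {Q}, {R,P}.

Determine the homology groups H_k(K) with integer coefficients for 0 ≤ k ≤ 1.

Order the vertices as P < Q < R < S < T < U. Listing each simplex with vertices in this order, K has dimension 1 with simplices:

  0-simplices (6): P, Q, R, S, T, U
  1-simplices (5): PR, PU, RS, SU, TU

giving chain groups C_0 ≅ Z^6, C_1 ≅ Z^5.

∂_1: C_1 → C_0 maps an edge to its endpoints' difference, ∂[p,q] = q − p.
This gives a 6×5 integer matrix of rank 4; reducing to Smith normal form yields diagonal entries (1,1,1,1).

From H_k ≅ ker(∂_k) / im(∂_{k+1}) we obtain:

  H_0: rank C_0 − rank ∂_1 = 6 − 4 = 2, and the invariant factors of ∂_1 are all 1, so H_0 ≅ Z^2.
  H_1: rank ker ∂_1 − rank ∂_2 = (5 − 4) − 0 = 1, and there is no ∂_2, so H_1 ≅ Z.

H_0 ≅ Z^2,  H_1 ≅ Z.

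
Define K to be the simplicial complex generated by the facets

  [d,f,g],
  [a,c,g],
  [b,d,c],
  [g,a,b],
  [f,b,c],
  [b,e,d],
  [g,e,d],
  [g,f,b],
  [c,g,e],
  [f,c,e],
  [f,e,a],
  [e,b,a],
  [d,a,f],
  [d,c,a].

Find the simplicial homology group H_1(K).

H_1 = Z^2.

We work with the vertex ordering a < b < c < d < e < f < g. The simplices of K, each written with vertices in increasing order, are:

  0-simplices (7): a, b, c, d, e, f, g
  1-simplices (21): ab, ac, ad, ae, af, ag, bc, bd, be, bf, bg, cd, ce, cf, cg, de, df, dg, ef, eg, fg
  2-simplices (14): abe, abg, acd, acg, adf, aef, bcd, bcf, bde, bfg, cef, ceg, deg, dfg

so the chain groups are C_0 ≅ Z^7, C_1 ≅ Z^21, C_2 ≅ Z^14.

The boundary map ∂_1: C_1 → C_0 sends each edge [p,q] (with p < q) to q − p. For instance
  ∂ag = g − a.
The resulting 7×21 matrix has rank 6, and its Smith normal form has invariant factors (1,1,1,1,1,1).

Boundary ∂_2: C_2 → C_1 maps a triangle to the signed sum of its edges. For instance
  ∂cef = ef − cf + ce,
  ∂aef = ef − af + ae.
This gives a 21×14 integer matrix of rank 13; reducing to Smith normal form yields diagonal entries (1,1,1,1,1,1,1,1,1,1,1,1,1).

From H_k ≅ ker(∂_k) / im(∂_{k+1}) we obtain:

  H_1: rank ker ∂_1 − rank ∂_2 = (21 − 6) − 13 = 2, and the invariant factors of ∂_2 are all 1, so H_1 = Z^2.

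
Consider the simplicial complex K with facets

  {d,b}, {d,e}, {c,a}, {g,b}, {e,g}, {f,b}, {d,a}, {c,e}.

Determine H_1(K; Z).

H_1 ≅ Z^2.

We work with the vertex ordering a < b < c < d < e < f < g. The simplices of K, each written with vertices in increasing order, are:

  0-simplices (7): a, b, c, d, e, f, g
  1-simplices (8): ac, ad, bd, bf, bg, ce, de, eg

so the chain groups are C_0 ≅ Z^7, C_1 ≅ Z^8.

The boundary map ∂_1: C_1 → C_0 maps an edge to its endpoints' difference, ∂[p,q] = q − p.
The 7×8 boundary matrix has rank 6 and Smith normal form diag(1,1,1,1,1,1).

Reading off H_k = ker ∂_k / im ∂_{k+1}:

  H_1: rank ker ∂_1 − rank ∂_2 = (8 − 6) − 0 = 2, and there is no ∂_2, so H_1 ≅ Z^2.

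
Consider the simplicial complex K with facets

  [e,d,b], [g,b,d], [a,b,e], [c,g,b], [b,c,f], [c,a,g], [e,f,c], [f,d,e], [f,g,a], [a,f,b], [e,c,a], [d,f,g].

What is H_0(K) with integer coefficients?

Take the total order a < b < c < d < e < f < g on the vertex set. Then K (dimension 2) consists of the simplices:

  0-simplices (7): a, b, c, d, e, f, g
  1-simplices (18): ab, ac, ae, af, ag, bc, bd, be, bf, bg, ce, cf, cg, de, df, dg, ef, fg
  2-simplices (12): abe, abf, ace, acg, afg, bcf, bcg, bde, bdg, cef, def, dfg

Hence C_0 ≅ Z^7, C_1 ≅ Z^18, C_2 ≅ Z^12.

∂_1: C_1 → C_0 maps an edge to its endpoints' difference, ∂[p,q] = q − p.
This gives a 7×18 integer matrix of rank 6; reducing to Smith normal form yields diagonal entries (1,1,1,1,1,1).

The boundary map ∂_2: C_2 → C_1 maps a triangle to the signed sum of its edges. For instance
  ∂ace = ce − ae + ac,
  ∂bcf = cf − bf + bc.
This gives a 18×12 integer matrix of rank 12; reducing to Smith normal form yields diagonal entries (1,1,1,1,1,1,1,1,1,1,1,2).

Now H_k = ker ∂_k / im ∂_{k+1}, so:

  H_0: rank C_0 − rank ∂_1 = 7 − 6 = 1, and the invariant factors of ∂_1 are all 1, so H_0 ≅ Z.

H_0 ≅ Z.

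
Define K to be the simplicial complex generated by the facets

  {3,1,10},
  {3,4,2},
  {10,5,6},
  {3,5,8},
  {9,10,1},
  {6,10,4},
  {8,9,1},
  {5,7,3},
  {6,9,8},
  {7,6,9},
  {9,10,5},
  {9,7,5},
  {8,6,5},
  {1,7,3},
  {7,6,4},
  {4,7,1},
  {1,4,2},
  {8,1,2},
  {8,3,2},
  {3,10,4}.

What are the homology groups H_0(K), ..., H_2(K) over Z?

H_0 ≅ Z,  H_1 ≅ Z ⊕ Z_2,  H_2 = 0.

Fix the vertex order 1 < 2 < 3 < 4 < 5 < 6 < 7 < 8 < 9 < 10 and write every simplex with vertices in increasing order. Then dim K = 2 and the simplices of K are:

  0-simplices (10): [1], [2], [3], [4], [5], [6], [7], [8], [9], [10]
  1-simplices (30): (30 of them)
  2-simplices (20): (20 of them)

so the chain groups are C_0 ≅ Z^10, C_1 ≅ Z^30, C_2 ≅ Z^20.

Boundary ∂_1: C_1 → C_0 maps an edge to its endpoints' difference, ∂[p,q] = q − p. For instance
  ∂[4,6] = [6] − [4].
The resulting 10×30 matrix has rank 9, and its Smith normal form has invariant factors (1,1,1,1,1,1,1,1,1).

∂_2: C_2 → C_1 acts by ∂[p,q,r] = [q,r] − [p,r] + [p,q]. For instance
  ∂[5,9,10] = [9,10] − [5,10] + [5,9],
  ∂[1,3,10] = [3,10] − [1,10] + [1,3].
The 30×20 boundary matrix has rank 20 and Smith normal form diag(1,1,1,1,1,1,1,1,1,1,1,1,1,1,1,1,1,1,1,2).

From H_k ≅ ker(∂_k) / im(∂_{k+1}) we obtain:

  H_0: rank C_0 − rank ∂_1 = 10 − 9 = 1, and the invariant factors of ∂_1 are all 1, so H_0 = Z.
  H_1: rank ker ∂_1 − rank ∂_2 = (30 − 9) − 20 = 1, and ∂_2 has invariant factor 2 > 1, so H_1 = Z ⊕ Z_2.
  H_2: rank ker ∂_2 − rank ∂_3 = (20 − 20) − 0 = 0, and there is no ∂_3, so H_2 = 0.

As a check, the Euler characteristic is 10 − 30 + 20 = 0, which agrees with 1 − 1 + 0 = 0.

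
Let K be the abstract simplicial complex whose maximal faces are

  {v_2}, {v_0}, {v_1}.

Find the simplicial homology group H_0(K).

H_0 ≅ Z^3.

Order the vertices as v_0 < v_1 < v_2. Listing each simplex with vertices in this order, K has dimension 0 with simplices:

  0-simplices (3): [v_0], [v_1], [v_2]

giving chain groups C_0 ≅ Z^3.

Reading off H_k = ker ∂_k / im ∂_{k+1}:

  H_0: rank C_0 − rank ∂_1 = 3 − 0 = 3, and there is no ∂_1, so H_0 = Z^3.

(K is a triangulation of a set of 3 points.)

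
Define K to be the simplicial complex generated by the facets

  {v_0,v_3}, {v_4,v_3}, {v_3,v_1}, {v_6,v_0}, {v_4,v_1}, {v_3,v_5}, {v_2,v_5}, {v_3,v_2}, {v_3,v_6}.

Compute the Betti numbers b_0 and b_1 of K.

b_0 = 1, b_1 = 3.

K has 7 vertices, 9 edges.
rank ∂_0 = 0, rank ∂_1 = 6 ⇒ b_0 = 7 − 0 − 6 = 1; all invariant factors of ∂_1 are 1 so no torsion. So H_0 ≅ Z.
rank ∂_1 = 6, rank ∂_2 = 0 ⇒ b_1 = 9 − 6 − 0 = 3. So H_1 ≅ Z^3.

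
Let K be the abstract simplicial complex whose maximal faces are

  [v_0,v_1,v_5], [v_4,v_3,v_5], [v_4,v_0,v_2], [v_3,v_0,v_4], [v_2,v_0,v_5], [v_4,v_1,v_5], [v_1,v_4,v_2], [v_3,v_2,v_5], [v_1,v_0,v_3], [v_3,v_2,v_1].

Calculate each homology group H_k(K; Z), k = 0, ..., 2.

K has 6 vertices, 15 edges, 10 triangles.
rank ∂_0 = 0, rank ∂_1 = 5 ⇒ b_0 = 6 − 0 − 5 = 1; all invariant factors of ∂_1 are 1 so no torsion. So H_0 = Z.
rank ∂_1 = 5, rank ∂_2 = 10 ⇒ b_1 = 15 − 5 − 10 = 0; ∂_2 has invariant factor(s) [2] giving torsion. So H_1 = Z/2.
rank ∂_2 = 10, rank ∂_3 = 0 ⇒ b_2 = 10 − 10 − 0 = 0. So H_2 = 0.

H_0 ≅ Z,  H_1 ≅ Z/2,  H_2 = 0.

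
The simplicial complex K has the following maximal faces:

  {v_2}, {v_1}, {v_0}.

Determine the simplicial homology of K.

Order the vertices as v_0 < v_1 < v_2. Listing each simplex with vertices in this order, K has dimension 0 with simplices:

  0-simplices (3): [v_0], [v_1], [v_2]

giving chain groups C_0 ≅ Z^3.

Now H_k = ker ∂_k / im ∂_{k+1}, so:

  H_0: rank C_0 − rank ∂_1 = 3 − 0 = 3, and there is no ∂_1, so H_0 = Z^3.

H_0 = Z^3.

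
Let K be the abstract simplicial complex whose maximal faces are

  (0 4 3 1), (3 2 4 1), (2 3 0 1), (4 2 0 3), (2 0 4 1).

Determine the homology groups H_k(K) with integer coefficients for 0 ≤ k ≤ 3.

We work with the vertex ordering 0 < 1 < 2 < 3 < 4. The simplices of K, each written with vertices in increasing order, are:

  0-simplices (5): [0], [1], [2], [3], [4]
  1-simplices (10): [0,1], [0,2], [0,3], [0,4], [1,2], [1,3], [1,4], [2,3], [2,4], [3,4]
  2-simplices (10): [0,1,2], [0,1,3], [0,1,4], [0,2,3], [0,2,4], [0,3,4], [1,2,3], [1,2,4], [1,3,4], [2,3,4]
  3-simplices (5): [0,1,2,3], [0,1,2,4], [0,1,3,4], [0,2,3,4], [1,2,3,4]

Hence C_0 ≅ Z^5, C_1 ≅ Z^10, C_2 ≅ Z^10, C_3 ≅ Z^5.

The boundary map ∂_1: C_1 → C_0 sends each edge [p,q] (with p < q) to q − p. For instance
  ∂[3,4] = [4] − [3].
The resulting 5×10 matrix has rank 4, and its Smith normal form has invariant factors (1,1,1,1).

The boundary map ∂_2: C_2 → C_1 maps a triangle to the signed sum of its edges. For instance
  ∂[2,3,4] = [3,4] − [2,4] + [2,3],
  ∂[0,2,3] = [2,3] − [0,3] + [0,2].
The 10×10 boundary matrix has rank 6 and Smith normal form diag(1,1,1,1,1,1).

∂_3: C_3 → C_2 sends each 3-simplex σ to the alternating sum Σ_i (−1)^i (σ with its i-th vertex removed). For instance
  ∂[1,2,3,4] = [2,3,4] − [1,3,4] + [1,2,4] − [1,2,3],
  ∂[0,1,2,3] = [1,2,3] − [0,2,3] + [0,1,3] − [0,1,2].
The resulting 10×5 matrix has rank 4, and its Smith normal form has invariant factors (1,1,1,1).

From H_k ≅ ker(∂_k) / im(∂_{k+1}) we obtain:

  H_0: rank C_0 − rank ∂_1 = 5 − 4 = 1, and the invariant factors of ∂_1 are all 1, so H_0 = Z.
  H_1: rank ker ∂_1 − rank ∂_2 = (10 − 4) − 6 = 0, and the invariant factors of ∂_2 are all 1, so H_1 = 0.
  H_2: rank ker ∂_2 − rank ∂_3 = (10 − 6) − 4 = 0, and the invariant factors of ∂_3 are all 1, so H_2 = 0.
  H_3: rank ker ∂_3 − rank ∂_4 = (5 − 4) − 0 = 1, and there is no ∂_4, so H_3 = Z.

H_0 ≅ Z,  H_1 = 0,  H_2 = 0,  H_3 ≅ Z.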